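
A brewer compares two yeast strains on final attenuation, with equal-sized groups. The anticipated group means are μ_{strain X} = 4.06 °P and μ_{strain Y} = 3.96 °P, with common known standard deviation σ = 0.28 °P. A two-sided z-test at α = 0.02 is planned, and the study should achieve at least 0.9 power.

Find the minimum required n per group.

n = 205 per group

Standardized effect: d = |μ_{strain X} − μ_{strain Y}| / σ = |4.06 − 3.96| / 0.28 = 0.3571
Set Φ(δ − 2.326) = 0.9; then δ − 2.326 = Φ⁻¹(0.9) = 1.282, giving δ = 3.608.
(Ignoring the negligible lower-tail rejection probability gives the usual closed-form inversion.)
δ = d·√(n/2) ⇒ n = 2(δ/d)² = 2 × (3.608 / 0.3571)² = 204.11.
Rounding up, n = 205 per group.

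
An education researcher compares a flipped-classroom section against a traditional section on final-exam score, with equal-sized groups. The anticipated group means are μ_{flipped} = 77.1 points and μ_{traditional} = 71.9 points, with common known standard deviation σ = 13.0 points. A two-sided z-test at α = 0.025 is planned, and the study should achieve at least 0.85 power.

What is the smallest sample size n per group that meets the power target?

n = 135 per group

Standardized effect: d = |μ_{flipped} − μ_{traditional}| / σ = |77.1 − 71.9| / 13.0 = 0.4000
Set Φ(δ − 2.241) = 0.85; then δ − 2.241 = Φ⁻¹(0.85) = 1.036, giving δ = 3.278.
(Ignoring the negligible lower-tail rejection probability gives the usual closed-form inversion.)
δ = d·√(n/2) ⇒ n = 2(δ/d)² = 2 × (3.278 / 0.4000)² = 134.30.
Rounding up, n = 135 per group.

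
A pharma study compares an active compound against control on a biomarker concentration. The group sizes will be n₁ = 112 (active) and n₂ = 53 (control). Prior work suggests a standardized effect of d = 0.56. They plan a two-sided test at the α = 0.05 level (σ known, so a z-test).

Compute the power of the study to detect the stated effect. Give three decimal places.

Power ≈ 0.919

Noncentrality parameter: λ = d / √(1/n₁ + 1/n₂) = 0.56 / √(1/112 + 1/53) = 3.3589
Critical value for a two-sided test at α = 0.05: z_{α/2} = 1.960.
Power = Φ(λ − 1.960) + Φ(−λ − 1.960) = Φ(1.399) + Φ(-5.319) = 0.9191 + 0.0000 = 0.9191.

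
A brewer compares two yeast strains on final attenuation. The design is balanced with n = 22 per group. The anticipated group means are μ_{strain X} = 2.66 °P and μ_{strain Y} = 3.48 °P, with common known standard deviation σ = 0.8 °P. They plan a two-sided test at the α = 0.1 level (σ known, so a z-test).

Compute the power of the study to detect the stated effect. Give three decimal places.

Power ≈ 0.960

Standardized effect: d = |μ_{strain X} − μ_{strain Y}| / σ = |2.66 − 3.48| / 0.8 = 1.0250
Noncentrality parameter: δ = d·√(n/2) = 1.0250 × √(22/2) = 3.3995
Critical value for a two-sided test at α = 0.1: z_{α/2} = 1.645.
Power = Φ(δ − 1.645) + Φ(−δ − 1.645) = Φ(1.755) + Φ(-5.044) = 0.9603 + 0.0000 = 0.9603.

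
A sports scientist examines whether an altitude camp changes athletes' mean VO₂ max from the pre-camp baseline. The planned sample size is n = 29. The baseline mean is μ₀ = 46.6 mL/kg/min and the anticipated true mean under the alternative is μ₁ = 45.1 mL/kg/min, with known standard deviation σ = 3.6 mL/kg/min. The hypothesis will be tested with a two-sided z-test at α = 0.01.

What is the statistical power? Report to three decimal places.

Standardized effect: d = |μ₁ − μ₀| / σ = |45.1 − 46.6| / 3.6 = 0.4167
Noncentrality parameter: δ = d·√n = 0.4167 × √29 = 2.2438
Two-sided α = 0.01 → critical value z_{0.005} = 2.576.
Power = Φ(δ − 2.576) + Φ(−δ − 2.576) = Φ(-0.332) + Φ(-4.820) = 0.3699 + 0.0000 = 0.3699.

Power ≈ 0.370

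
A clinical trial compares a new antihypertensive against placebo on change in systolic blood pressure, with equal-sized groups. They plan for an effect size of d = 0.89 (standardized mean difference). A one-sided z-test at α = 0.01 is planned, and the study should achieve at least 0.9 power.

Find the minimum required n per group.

n = 33 per group

For power 0.9 need Φ(δ − z_{0.01}) = 0.9, so δ = z_{0.01} + z_{0.10} = 2.326 + 1.282 = 3.608.
δ = d·√(n/2) ⇒ n = 2(δ/d)² = 2 × (3.608 / 0.89)² = 32.87.
Rounding up, n = 33 per group.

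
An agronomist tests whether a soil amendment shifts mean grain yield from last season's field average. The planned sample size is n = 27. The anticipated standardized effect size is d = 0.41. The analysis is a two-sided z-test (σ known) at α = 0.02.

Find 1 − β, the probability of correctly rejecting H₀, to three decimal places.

Noncentrality parameter: δ = d·√n = 0.41 × √27 = 2.1304
Two-sided α = 0.02 → critical value z_{0.01} = 2.326.
Power = Φ(δ − 2.326) + Φ(−δ − 2.326) = Φ(-0.196) + Φ(-4.457) = 0.4223 + 0.0000 = 0.4223.

Power ≈ 0.422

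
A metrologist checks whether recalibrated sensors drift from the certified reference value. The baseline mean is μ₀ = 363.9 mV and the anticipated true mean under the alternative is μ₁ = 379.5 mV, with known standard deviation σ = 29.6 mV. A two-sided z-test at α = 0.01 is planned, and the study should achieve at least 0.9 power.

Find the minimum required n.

n = 54

Standardized effect: d = |μ₁ − μ₀| / σ = |379.5 − 363.9| / 29.6 = 0.5270
Set Φ(δ − 2.576) = 0.9; then δ − 2.576 = Φ⁻¹(0.9) = 1.282, giving δ = 3.857.
(For δ > 0 the lower-tail rejection region contributes negligibly to power, so the one-term inversion is standard.)
δ = d·√n ⇒ n = (δ/d)² = (3.857 / 0.5270)² = 53.57.
Rounding up, n = 54.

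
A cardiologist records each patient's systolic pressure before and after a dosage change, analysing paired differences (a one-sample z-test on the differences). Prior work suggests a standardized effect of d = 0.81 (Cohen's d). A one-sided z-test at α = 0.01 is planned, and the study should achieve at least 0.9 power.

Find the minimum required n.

Set Φ(δ − 2.326) = 0.9; then δ − 2.326 = Φ⁻¹(0.9) = 1.282, giving δ = 3.608.
δ = d·√n ⇒ n = (δ/d)² = (3.608 / 0.81)² = 19.84.
Round up to the next whole unit.

n = 20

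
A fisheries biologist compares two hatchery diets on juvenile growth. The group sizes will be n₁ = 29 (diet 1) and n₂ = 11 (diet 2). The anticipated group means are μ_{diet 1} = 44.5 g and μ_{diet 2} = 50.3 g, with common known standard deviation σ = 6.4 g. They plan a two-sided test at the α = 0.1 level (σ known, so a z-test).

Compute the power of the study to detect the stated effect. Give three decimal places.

Standardized effect: d = |μ_{diet 1} − μ_{diet 2}| / σ = |44.5 − 50.3| / 6.4 = 0.9062
Noncentrality parameter: λ = d / √(1/n₁ + 1/n₂) = 0.9062 / √(1/29 + 1/11) = 2.5593
Two-sided α = 0.1 → critical value z_{0.05} = 1.645.
Power = Φ(λ − 1.645) + Φ(−λ − 1.645) = Φ(0.914) + Φ(-4.204) = 0.8197 + 0.0000 = 0.8198.

Power ≈ 0.820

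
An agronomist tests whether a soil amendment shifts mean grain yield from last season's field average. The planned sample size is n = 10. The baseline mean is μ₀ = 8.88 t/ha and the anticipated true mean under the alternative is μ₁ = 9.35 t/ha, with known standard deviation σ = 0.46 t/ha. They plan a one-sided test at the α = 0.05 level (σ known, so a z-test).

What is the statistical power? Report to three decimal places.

Power ≈ 0.944

Standardized effect: d = |μ₁ − μ₀| / σ = |9.35 − 8.88| / 0.46 = 1.0217
Noncentrality parameter: δ = d·√n = 1.0217 × √10 = 3.2310
Critical value for a one-sided test at α = 0.05: z_α = 1.645.
Power = P(Z > 1.645 − δ) = Φ(1.586) = 0.9436.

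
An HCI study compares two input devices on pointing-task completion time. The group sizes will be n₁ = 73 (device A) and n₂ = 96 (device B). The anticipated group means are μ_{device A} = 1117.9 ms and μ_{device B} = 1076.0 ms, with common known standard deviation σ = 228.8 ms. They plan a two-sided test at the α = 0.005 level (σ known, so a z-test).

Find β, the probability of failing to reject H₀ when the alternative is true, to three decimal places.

Standardized effect: d = |μ_{device A} − μ_{device B}| / σ = |1117.9 − 1076.0| / 228.8 = 0.1831
Noncentrality parameter: δ = d / √(1/n₁ + 1/n₂) = 0.1831 / √(1/73 + 1/96) = 1.1793
Critical value for a two-sided test at α = 0.005: z_{α/2} = 2.807.
Power = Φ(δ − 2.807) + Φ(−δ − 2.807) = Φ(-1.628) + Φ(-3.986) = 0.0518 + 0.0000 = 0.0518.
Type II error: β = 1 − power = 1 − 0.0518 = 0.9482.

β ≈ 0.948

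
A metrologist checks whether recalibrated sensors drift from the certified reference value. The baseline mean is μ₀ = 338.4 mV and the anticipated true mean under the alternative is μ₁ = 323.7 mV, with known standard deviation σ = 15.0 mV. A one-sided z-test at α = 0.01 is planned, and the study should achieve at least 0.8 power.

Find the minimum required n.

Standardized effect: d = |μ₁ − μ₀| / σ = |323.7 − 338.4| / 15.0 = 0.9800
Set Φ(δ − 2.326) = 0.8; then δ − 2.326 = Φ⁻¹(0.8) = 0.842, giving δ = 3.168.
δ = d·√n ⇒ n = (δ/d)² = (3.168 / 0.9800)² = 10.45.
Rounding up, n = 11.

n = 11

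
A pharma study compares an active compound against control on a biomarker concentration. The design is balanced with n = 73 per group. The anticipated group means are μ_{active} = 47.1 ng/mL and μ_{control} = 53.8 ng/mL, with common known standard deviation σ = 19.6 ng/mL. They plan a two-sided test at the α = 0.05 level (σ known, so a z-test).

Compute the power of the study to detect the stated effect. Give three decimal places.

Power ≈ 0.542

Standardized effect: d = |μ_{active} − μ_{control}| / σ = |47.1 − 53.8| / 19.6 = 0.3418
Noncentrality parameter: δ = d·√(n/2) = 0.3418 × √(73/2) = 2.0652
Critical value for a two-sided test at α = 0.05: z_{α/2} = 1.960.
Power = Φ(δ − 1.960) + Φ(−δ − 1.960) = Φ(0.105) + Φ(-4.025) = 0.5419 + 0.0000 = 0.5419.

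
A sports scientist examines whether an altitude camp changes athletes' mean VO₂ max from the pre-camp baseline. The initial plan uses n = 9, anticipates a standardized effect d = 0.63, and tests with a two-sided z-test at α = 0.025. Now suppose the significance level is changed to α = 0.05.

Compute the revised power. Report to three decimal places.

δ = d·√n = 0.63 × √9 = 1.8900 (unchanged). New critical value: z_{0.025} = 1.960.
Revised power = Φ(δ − 1.960) + Φ(−δ − 1.960) = Φ(-0.070) + Φ(-3.850) = 0.4721 + 0.0001 = 0.4722.

Power ≈ 0.472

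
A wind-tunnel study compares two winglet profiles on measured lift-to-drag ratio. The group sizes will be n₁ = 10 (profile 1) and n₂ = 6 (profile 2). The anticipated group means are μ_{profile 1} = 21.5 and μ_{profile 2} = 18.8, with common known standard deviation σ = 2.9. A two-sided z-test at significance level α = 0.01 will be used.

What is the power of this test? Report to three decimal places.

Power ≈ 0.220

Standardized effect: d = |μ_{profile 1} − μ_{profile 2}| / σ = |21.5 − 18.8| / 2.9 = 0.9310
Noncentrality parameter: δ = d / √(1/n₁ + 1/n₂) = 0.9310 / √(1/10 + 1/6) = 1.8029
Two-sided α = 0.01 → critical value z_{0.005} = 2.576.
Power = Φ(δ − 2.576) + Φ(−δ − 2.576) = Φ(-0.773) + Φ(-4.379) = 0.2198 + 0.0000 = 0.2198.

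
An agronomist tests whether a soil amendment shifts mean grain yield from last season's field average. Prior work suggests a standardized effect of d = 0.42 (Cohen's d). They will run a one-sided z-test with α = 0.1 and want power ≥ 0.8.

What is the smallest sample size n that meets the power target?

n = 26

Set Φ(δ − 1.282) = 0.8; then δ − 1.282 = Φ⁻¹(0.8) = 0.842, giving δ = 2.123.
δ = d·√n ⇒ n = (δ/d)² = (2.123 / 0.42)² = 25.55.
Rounding up, n = 26.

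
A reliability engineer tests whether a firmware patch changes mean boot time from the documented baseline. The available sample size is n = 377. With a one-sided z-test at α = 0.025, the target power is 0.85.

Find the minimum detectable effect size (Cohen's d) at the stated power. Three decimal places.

d ≈ 0.154

Required noncentrality: δ = z_{0.025} + z_{0.15} = 1.960 + 1.036 = 2.996.
δ = d·√n ⇒ d = δ/√n = 2.996/√377 = 0.1543.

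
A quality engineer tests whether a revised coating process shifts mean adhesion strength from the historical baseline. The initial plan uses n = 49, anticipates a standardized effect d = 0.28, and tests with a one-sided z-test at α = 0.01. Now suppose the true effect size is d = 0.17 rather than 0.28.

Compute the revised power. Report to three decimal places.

With d = 0.17: δ = d·√n = 0.17 × √49 = 1.1900. Critical value z_{0.01} = 2.326.
Revised power = P(Z > 2.326 − δ) = Φ(-1.136) = 0.1279.

Power ≈ 0.128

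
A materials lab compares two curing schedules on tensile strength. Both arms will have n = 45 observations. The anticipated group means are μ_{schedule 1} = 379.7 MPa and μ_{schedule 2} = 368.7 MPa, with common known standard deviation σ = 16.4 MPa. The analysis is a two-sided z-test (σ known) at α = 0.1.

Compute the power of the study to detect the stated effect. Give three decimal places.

Power ≈ 0.938

Standardized effect: d = |μ_{schedule 1} − μ_{schedule 2}| / σ = |379.7 − 368.7| / 16.4 = 0.6707
Noncentrality parameter: δ = d·√(n/2) = 0.6707 × √(45/2) = 3.1816
Two-sided α = 0.1 → critical value z_{0.05} = 1.645.
Power = Φ(δ − 1.645) + Φ(−δ − 1.645) = Φ(1.537) + Φ(-4.826) = 0.9378 + 0.0000 = 0.9378.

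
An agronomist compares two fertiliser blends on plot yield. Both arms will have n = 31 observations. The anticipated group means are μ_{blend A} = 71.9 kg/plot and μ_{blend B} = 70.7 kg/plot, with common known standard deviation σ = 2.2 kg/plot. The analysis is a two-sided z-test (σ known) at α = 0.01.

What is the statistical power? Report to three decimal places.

Standardized effect: d = |μ_{blend A} − μ_{blend B}| / σ = |71.9 − 70.7| / 2.2 = 0.5455
Noncentrality parameter: λ = d·√(n/2) = 0.5455 × √(31/2) = 2.1475
Two-sided α = 0.01 → critical value z_{0.005} = 2.576.
Power = Φ(λ − 2.576) + Φ(−λ − 2.576) = Φ(-0.428) + Φ(-4.723) = 0.3342 + 0.0000 = 0.3342.

Power ≈ 0.334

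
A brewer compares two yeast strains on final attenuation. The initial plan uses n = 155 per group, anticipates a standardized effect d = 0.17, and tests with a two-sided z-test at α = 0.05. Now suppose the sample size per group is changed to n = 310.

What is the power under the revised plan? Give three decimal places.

With n = 310 per group: δ = d·√(n/2) = 0.17 × √(310/2) = 2.1165. Critical value z_{0.025} = 1.960.
Revised power = Φ(δ − 1.960) + Φ(−δ − 1.960) = Φ(0.157) + Φ(-4.076) = 0.5622 + 0.0000 = 0.5622.

Power ≈ 0.562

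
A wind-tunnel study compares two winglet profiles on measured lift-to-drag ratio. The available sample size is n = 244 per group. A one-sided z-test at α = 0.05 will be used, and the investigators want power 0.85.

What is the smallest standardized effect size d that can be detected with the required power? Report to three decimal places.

d ≈ 0.243

Need Φ(δ − 1.645) = 0.85, so δ = 1.645 + 1.036 = 2.681.
δ = d·√(n/2) ⇒ d = δ/√(n/2) = 2.681/√(244/2) = 0.2428.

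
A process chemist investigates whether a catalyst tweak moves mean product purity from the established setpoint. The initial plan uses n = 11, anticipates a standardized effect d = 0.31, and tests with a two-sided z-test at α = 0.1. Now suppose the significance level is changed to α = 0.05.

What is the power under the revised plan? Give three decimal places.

δ = d·√n = 0.31 × √11 = 1.0282 (unchanged). New critical value: z_{0.025} = 1.960.
Revised power = Φ(δ − 1.960) + Φ(−δ − 1.960) = Φ(-0.932) + Φ(-2.988) = 0.1757 + 0.0014 = 0.1771.

Power ≈ 0.177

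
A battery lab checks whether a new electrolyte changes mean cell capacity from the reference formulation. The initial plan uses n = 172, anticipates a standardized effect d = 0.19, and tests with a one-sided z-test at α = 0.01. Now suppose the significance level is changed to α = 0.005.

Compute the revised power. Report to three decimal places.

δ = d·√n = 0.19 × √172 = 2.4918 (unchanged). New critical value: z_{0.005} = 2.576.
Revised power = P(Z > 2.576 − δ) = Φ(-0.084) = 0.4665.

Power ≈ 0.467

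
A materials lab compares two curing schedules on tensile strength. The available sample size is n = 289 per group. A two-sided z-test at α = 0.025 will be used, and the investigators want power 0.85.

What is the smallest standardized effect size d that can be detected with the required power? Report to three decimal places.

Required noncentrality: δ = z_{0.0125} + z_{0.15} = 2.241 + 1.036 = 3.278.
(Lower-tail contribution to power is negligible for δ > 0.)
δ = d·√(n/2) ⇒ d = δ/√(n/2) = 3.278/√(289/2) = 0.2727.

d ≈ 0.273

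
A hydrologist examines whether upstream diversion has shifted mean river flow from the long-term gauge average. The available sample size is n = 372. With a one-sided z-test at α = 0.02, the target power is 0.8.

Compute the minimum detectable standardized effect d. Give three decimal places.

d ≈ 0.150

Need Φ(δ − 2.054) = 0.8, so δ = 2.054 + 0.842 = 2.895.
δ = d·√n ⇒ d = δ/√n = 2.895/√372 = 0.1501.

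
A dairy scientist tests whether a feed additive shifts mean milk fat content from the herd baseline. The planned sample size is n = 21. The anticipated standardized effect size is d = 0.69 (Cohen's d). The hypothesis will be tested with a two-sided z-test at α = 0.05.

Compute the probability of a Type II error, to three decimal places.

Noncentrality parameter: λ = d·√n = 0.69 × √21 = 3.1620
Critical value for a two-sided test at α = 0.05: z_{α/2} = 1.960.
Power = Φ(λ − 1.960) + Φ(−λ − 1.960) = Φ(1.202) + Φ(-5.122) = 0.8853 + 0.0000 = 0.8853.
Type II error: β = 1 − power = 1 − 0.8853 = 0.1147.

β ≈ 0.115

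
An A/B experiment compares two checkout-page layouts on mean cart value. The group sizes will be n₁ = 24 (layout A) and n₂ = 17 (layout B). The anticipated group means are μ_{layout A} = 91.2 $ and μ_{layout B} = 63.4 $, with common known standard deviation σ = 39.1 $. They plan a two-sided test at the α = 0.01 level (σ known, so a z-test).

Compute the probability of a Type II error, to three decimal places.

Standardized effect: d = |μ_{layout A} − μ_{layout B}| / σ = |91.2 − 63.4| / 39.1 = 0.7110
Noncentrality parameter: δ = d / √(1/n₁ + 1/n₂) = 0.7110 / √(1/24 + 1/17) = 2.2429
Two-sided α = 0.01 → critical value z_{0.005} = 2.576.
Power = Φ(δ − 2.576) + Φ(−δ − 2.576) = Φ(-0.333) + Φ(-4.819) = 0.3696 + 0.0000 = 0.3696.
Type II error: β = 1 − power = 1 − 0.3696 = 0.6304.

β ≈ 0.630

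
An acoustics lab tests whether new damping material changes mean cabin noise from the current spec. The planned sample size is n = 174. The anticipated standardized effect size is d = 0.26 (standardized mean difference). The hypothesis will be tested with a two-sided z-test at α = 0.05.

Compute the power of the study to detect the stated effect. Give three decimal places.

Noncentrality parameter: δ = d·√n = 0.26 × √174 = 3.4296
Critical value for a two-sided test at α = 0.05: z_{α/2} = 1.960.
Power = Φ(δ − 1.960) + Φ(−δ − 1.960) = Φ(1.470) + Φ(-5.390) = 0.9292 + 0.0000 = 0.9292.

Power ≈ 0.929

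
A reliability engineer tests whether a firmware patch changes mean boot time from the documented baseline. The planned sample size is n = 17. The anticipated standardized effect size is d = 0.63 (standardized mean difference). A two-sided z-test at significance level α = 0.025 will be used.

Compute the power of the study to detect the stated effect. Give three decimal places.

Power ≈ 0.639

Noncentrality parameter: δ = d·√n = 0.63 × √17 = 2.5976
Critical value for a two-sided test at α = 0.025: z_{α/2} = 2.241.
Power = Φ(δ − 2.241) + Φ(−δ − 2.241) = Φ(0.356) + Φ(-4.839) = 0.6391 + 0.0000 = 0.6391.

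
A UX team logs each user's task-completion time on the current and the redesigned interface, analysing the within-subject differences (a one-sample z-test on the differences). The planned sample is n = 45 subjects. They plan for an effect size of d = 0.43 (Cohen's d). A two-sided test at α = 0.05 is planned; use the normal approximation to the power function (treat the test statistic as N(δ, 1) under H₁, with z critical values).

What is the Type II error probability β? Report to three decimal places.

Noncentrality parameter: δ = d·√n = 0.43 × √45 = 2.8845
Two-sided α = 0.05 → critical value z_{0.025} = 1.960.
Power = Φ(δ − 1.960) + Φ(−δ − 1.960) = Φ(0.925) + Φ(-4.844) = 0.8224 + 0.0000 = 0.8224.
Type II error: β = 1 − power = 1 − 0.8224 = 0.1776.

β ≈ 0.178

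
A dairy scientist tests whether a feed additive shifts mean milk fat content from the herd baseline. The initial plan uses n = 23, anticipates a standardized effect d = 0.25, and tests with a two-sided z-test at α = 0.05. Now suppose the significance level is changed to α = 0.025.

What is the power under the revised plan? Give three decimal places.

δ = d·√n = 0.25 × √23 = 1.1990 (unchanged). New critical value: z_{0.0125} = 2.241.
Revised power = Φ(δ − 2.241) + Φ(−δ − 2.241) = Φ(-1.042) + Φ(-3.440) = 0.1486 + 0.0003 = 0.1489.

Power ≈ 0.149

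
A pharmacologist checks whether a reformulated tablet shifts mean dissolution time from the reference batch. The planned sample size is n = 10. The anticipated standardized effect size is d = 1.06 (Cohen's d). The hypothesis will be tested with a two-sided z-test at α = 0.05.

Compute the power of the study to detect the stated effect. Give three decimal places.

Noncentrality parameter: δ = d·√n = 1.06 × √10 = 3.3520
Two-sided α = 0.05 → critical value z_{0.025} = 1.960.
Power = Φ(δ − 1.960) + Φ(−δ − 1.960) = Φ(1.392) + Φ(-5.312) = 0.9180 + 0.0000 = 0.9180.

Power ≈ 0.918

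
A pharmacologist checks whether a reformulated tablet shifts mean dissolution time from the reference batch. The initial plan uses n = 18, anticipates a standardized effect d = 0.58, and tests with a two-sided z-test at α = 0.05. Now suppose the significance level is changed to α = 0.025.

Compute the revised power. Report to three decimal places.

δ = d·√n = 0.58 × √18 = 2.4607 (unchanged). New critical value: z_{0.0125} = 2.241.
Revised power = Φ(δ − 2.241) + Φ(−δ − 2.241) = Φ(0.219) + Φ(-4.702) = 0.5868 + 0.0000 = 0.5868.

Power ≈ 0.587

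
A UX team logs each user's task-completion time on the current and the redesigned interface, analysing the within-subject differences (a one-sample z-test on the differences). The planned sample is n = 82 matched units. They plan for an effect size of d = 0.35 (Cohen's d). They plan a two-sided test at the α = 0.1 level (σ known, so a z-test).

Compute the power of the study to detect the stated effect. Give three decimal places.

Noncentrality parameter: δ = d·√n = 0.35 × √82 = 3.1694
Two-sided α = 0.1 → critical value z_{0.05} = 1.645.
Power = Φ(δ − 1.645) + Φ(−δ − 1.645) = Φ(1.525) + Φ(-4.814) = 0.9363 + 0.0000 = 0.9363.

Power ≈ 0.936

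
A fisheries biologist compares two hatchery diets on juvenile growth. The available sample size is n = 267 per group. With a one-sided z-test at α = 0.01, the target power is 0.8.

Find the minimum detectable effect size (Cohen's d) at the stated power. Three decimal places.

Need Φ(δ − 2.326) = 0.8, so δ = 2.326 + 0.842 = 3.168.
δ = d·√(n/2) ⇒ d = δ/√(n/2) = 3.168/√(267/2) = 0.2742.

d ≈ 0.274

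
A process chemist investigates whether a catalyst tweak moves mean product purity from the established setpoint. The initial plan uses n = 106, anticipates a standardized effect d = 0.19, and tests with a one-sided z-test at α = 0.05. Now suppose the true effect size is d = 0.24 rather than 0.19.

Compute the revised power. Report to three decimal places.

Power ≈ 0.796

With d = 0.24: δ = d·√n = 0.24 × √106 = 2.4710. Critical value z_{0.05} = 1.645.
Revised power = Φ(δ − 1.645) = Φ(0.826) = 0.7956.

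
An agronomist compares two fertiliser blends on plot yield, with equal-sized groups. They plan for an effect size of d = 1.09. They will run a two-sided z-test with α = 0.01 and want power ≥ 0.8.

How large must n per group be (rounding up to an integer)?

For power 0.8 need Φ(δ − z_{0.005}) = 0.8, so δ = z_{0.005} + z_{0.20} = 2.576 + 0.842 = 3.417.
(The Φ(−δ − z_{α/2}) term is vanishingly small for δ > 0 and is dropped in the standard sample-size formula.)
δ = d·√(n/2) ⇒ n = 2(δ/d)² = 2 × (3.417 / 1.09)² = 19.66.
Round up to the next whole unit.

n = 20 per group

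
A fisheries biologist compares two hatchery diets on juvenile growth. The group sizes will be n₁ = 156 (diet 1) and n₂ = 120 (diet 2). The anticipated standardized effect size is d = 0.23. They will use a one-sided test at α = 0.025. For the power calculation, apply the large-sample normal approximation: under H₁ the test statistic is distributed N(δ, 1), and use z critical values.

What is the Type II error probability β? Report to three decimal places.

Noncentrality parameter: δ = d / √(1/n₁ + 1/n₂) = 0.23 / √(1/156 + 1/120) = 1.8942
Critical value for a one-sided test at α = 0.025: z_α = 1.960.
Power = P(Z > 1.960 − δ) = Φ(-0.066) = 0.4738.
Type II error: β = 1 − power = 1 − 0.4738 = 0.5262.

β ≈ 0.526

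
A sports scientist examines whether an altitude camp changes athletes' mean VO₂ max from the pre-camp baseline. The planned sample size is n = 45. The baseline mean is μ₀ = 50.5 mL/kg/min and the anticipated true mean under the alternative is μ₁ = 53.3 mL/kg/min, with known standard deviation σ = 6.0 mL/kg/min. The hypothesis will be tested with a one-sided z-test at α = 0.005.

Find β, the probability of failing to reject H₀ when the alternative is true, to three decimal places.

β ≈ 0.290

Standardized effect: d = |μ₁ − μ₀| / σ = |53.3 − 50.5| / 6.0 = 0.4667
Noncentrality parameter: δ = d·√n = 0.4667 × √45 = 3.1305
Critical value for a one-sided test at α = 0.005: z_α = 2.576.
Power = Φ(δ − 2.576) = Φ(0.555) = 0.7104.
Type II error: β = 1 − power = 1 − 0.7104 = 0.2896.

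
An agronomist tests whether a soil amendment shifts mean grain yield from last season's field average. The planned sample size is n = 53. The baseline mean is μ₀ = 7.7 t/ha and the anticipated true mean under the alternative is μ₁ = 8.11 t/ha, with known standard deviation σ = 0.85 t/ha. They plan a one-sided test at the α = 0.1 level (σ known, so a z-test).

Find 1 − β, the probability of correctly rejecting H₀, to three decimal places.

Power ≈ 0.987

Standardized effect: d = |μ₁ − μ₀| / σ = |8.11 − 7.7| / 0.85 = 0.4824
Noncentrality parameter: δ = d·√n = 0.4824 × √53 = 3.5116
Critical value for a one-sided test at α = 0.1: z_α = 1.282.
Power = P(Z > 1.282 − δ) = Φ(2.230) = 0.9871.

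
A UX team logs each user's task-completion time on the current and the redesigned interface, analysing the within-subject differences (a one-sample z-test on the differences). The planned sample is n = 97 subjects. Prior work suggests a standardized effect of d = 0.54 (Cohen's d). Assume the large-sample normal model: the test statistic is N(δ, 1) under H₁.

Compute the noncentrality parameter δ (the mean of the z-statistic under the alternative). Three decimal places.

δ ≈ 5.318

δ = d·√n = 0.54 × √97 = 5.3184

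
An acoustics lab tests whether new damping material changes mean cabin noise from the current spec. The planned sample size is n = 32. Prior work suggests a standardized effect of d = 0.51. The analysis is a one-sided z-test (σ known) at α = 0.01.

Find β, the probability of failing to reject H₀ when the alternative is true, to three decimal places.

β ≈ 0.288

Noncentrality parameter: δ = d·√n = 0.51 × √32 = 2.8850
Critical value for a one-sided test at α = 0.01: z_α = 2.326.
Power = P(Z > 2.326 − δ) = Φ(0.559) = 0.7118.
Type II error: β = 1 − power = 1 − 0.7118 = 0.2882.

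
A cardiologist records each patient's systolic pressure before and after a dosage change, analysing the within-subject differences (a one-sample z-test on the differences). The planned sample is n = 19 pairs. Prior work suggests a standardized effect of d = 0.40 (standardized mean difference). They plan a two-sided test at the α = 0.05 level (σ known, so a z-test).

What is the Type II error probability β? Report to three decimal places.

Noncentrality parameter: λ = d·√n = 0.40 × √19 = 1.7436
Critical value for a two-sided test at α = 0.05: z_{α/2} = 1.960.
Power = Φ(λ − 1.960) + Φ(−λ − 1.960) = Φ(-0.216) + Φ(-3.704) = 0.4143 + 0.0001 = 0.4144.
Type II error: β = 1 − power = 1 − 0.4144 = 0.5856.

β ≈ 0.586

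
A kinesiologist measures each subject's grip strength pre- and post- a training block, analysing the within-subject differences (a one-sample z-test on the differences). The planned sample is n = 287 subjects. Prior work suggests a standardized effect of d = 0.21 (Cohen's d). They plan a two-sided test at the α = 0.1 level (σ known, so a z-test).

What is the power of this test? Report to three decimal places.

Power ≈ 0.972

Noncentrality parameter: δ = d·√n = 0.21 × √287 = 3.5576
Two-sided α = 0.1 → critical value z_{0.05} = 1.645.
Power = Φ(δ − 1.645) + Φ(−δ − 1.645) = Φ(1.913) + Φ(-5.202) = 0.9721 + 0.0000 = 0.9721.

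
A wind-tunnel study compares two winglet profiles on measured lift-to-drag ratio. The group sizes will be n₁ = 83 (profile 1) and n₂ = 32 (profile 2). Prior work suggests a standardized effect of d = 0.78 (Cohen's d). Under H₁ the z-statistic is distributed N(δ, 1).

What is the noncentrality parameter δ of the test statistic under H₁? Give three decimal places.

δ = d / √(1/n₁ + 1/n₂) = 0.78 / √(1/83 + 1/32) = 3.7485

δ ≈ 3.749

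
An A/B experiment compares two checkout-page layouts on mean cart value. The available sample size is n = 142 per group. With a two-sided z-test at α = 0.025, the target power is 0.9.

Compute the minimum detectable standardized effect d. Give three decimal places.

d ≈ 0.418

Need Φ(δ − 2.241) = 0.9, so δ = 2.241 + 1.282 = 3.523.
(Lower-tail contribution to power is negligible for δ > 0.)
δ = d·√(n/2) ⇒ d = δ/√(n/2) = 3.523/√(142/2) = 0.4181.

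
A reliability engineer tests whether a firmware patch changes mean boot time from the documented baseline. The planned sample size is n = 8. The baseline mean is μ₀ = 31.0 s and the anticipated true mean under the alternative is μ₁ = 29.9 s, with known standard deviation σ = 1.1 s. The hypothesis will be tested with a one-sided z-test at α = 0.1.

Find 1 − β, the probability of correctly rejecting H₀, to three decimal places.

Standardized effect: d = |μ₁ − μ₀| / σ = |29.9 − 31.0| / 1.1 = 1.0000
Noncentrality parameter: δ = d·√n = 1.0000 × √8 = 2.8284
One-sided α = 0.1 → critical value z_{0.1} = 1.282.
Power = P(Z > 1.282 − δ) = Φ(1.547) = 0.9391.

Power ≈ 0.939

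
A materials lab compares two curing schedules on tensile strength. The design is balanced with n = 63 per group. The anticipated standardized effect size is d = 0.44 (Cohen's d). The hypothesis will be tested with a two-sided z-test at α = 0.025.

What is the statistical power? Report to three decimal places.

Power ≈ 0.590

Noncentrality parameter: δ = d·√(n/2) = 0.44 × √(63/2) = 2.4695
Critical value for a two-sided test at α = 0.025: z_{α/2} = 2.241.
Power = Φ(δ − 2.241) + Φ(−δ − 2.241) = Φ(0.228) + Φ(-4.711) = 0.5902 + 0.0000 = 0.5902.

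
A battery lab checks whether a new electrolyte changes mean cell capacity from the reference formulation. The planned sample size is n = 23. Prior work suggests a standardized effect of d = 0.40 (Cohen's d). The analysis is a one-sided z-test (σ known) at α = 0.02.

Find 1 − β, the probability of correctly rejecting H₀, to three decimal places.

Power ≈ 0.446

Noncentrality parameter: δ = d·√n = 0.40 × √23 = 1.9183
Critical value for a one-sided test at α = 0.02: z_α = 2.054.
Power = Φ(δ − 2.054) = Φ(-0.135) = 0.4461.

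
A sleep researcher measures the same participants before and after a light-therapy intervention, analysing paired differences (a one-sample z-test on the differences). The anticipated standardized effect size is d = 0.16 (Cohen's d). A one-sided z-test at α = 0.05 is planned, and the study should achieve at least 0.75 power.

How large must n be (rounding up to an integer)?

Set Φ(δ − 1.645) = 0.75; then δ − 1.645 = Φ⁻¹(0.75) = 0.674, giving δ = 2.319.
δ = d·√n ⇒ n = (δ/d)² = (2.319 / 0.16)² = 210.13.
Round up to the next whole unit.

n = 211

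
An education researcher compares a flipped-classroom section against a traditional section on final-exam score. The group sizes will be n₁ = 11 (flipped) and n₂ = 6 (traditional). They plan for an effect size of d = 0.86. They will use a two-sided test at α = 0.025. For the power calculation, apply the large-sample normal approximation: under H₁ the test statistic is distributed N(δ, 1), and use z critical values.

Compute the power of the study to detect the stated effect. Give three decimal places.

Power ≈ 0.292

Noncentrality parameter: δ = d / √(1/n₁ + 1/n₂) = 0.86 / √(1/11 + 1/6) = 1.6945
Two-sided α = 0.025 → critical value z_{0.0125} = 2.241.
Power = Φ(δ − 2.241) + Φ(−δ − 2.241) = Φ(-0.547) + Φ(-3.936) = 0.2922 + 0.0000 = 0.2923.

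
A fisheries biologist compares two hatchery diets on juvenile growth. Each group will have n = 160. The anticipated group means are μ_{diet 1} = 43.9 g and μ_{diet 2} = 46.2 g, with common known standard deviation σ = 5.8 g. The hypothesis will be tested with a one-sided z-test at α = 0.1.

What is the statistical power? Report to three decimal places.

Power ≈ 0.988

Standardized effect: d = |μ_{diet 1} − μ_{diet 2}| / σ = |43.9 − 46.2| / 5.8 = 0.3966
Noncentrality parameter: δ = d·√(n/2) = 0.3966 × √(160/2) = 3.5469
Critical value for a one-sided test at α = 0.1: z_α = 1.282.
Power = P(Z > 1.282 − δ) = Φ(2.265) = 0.9883.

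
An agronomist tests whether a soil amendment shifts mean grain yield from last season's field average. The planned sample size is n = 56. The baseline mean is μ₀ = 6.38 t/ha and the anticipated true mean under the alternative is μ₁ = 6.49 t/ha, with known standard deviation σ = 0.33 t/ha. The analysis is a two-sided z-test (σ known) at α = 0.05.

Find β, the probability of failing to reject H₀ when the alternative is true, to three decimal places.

Standardized effect: d = |μ₁ − μ₀| / σ = |6.49 − 6.38| / 0.33 = 0.3333
Noncentrality parameter: δ = d·√n = 0.3333 × √56 = 2.4944
Critical value for a two-sided test at α = 0.05: z_{α/2} = 1.960.
Power = Φ(δ − 1.960) + Φ(−δ − 1.960) = Φ(0.534) + Φ(-4.454) = 0.7035 + 0.0000 = 0.7035.
Type II error: β = 1 − power = 1 − 0.7035 = 0.2965.

β ≈ 0.297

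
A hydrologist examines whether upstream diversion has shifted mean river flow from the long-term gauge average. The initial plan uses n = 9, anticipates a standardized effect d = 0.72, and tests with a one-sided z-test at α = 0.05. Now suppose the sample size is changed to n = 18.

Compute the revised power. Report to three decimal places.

With n = 18: δ = d·√n = 0.72 × √18 = 3.0547. Critical value z_{0.05} = 1.645.
Revised power = Φ(δ − 1.645) = Φ(1.410) = 0.9207.

Power ≈ 0.921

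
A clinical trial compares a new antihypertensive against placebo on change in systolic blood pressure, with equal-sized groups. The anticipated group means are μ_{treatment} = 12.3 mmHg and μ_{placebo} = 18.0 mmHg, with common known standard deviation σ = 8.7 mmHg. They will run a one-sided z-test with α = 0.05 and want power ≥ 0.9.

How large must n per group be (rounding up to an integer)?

n = 40 per group

Standardized effect: d = |μ_{treatment} − μ_{placebo}| / σ = |12.3 − 18.0| / 8.7 = 0.6552
Set Φ(δ − 1.645) = 0.9; then δ − 1.645 = Φ⁻¹(0.9) = 1.282, giving δ = 2.926.
δ = d·√(n/2) ⇒ n = 2(δ/d)² = 2 × (2.926 / 0.6552)² = 39.90.
Round up to the next whole unit.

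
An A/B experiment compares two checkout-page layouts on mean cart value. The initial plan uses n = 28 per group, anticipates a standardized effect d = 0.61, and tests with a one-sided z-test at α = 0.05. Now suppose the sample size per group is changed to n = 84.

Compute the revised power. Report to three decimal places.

Power ≈ 0.990

With n = 84 per group: δ = d·√(n/2) = 0.61 × √(84/2) = 3.9533. Critical value z_{0.05} = 1.645.
Revised power = Φ(δ − 1.645) = Φ(2.308) = 0.9895.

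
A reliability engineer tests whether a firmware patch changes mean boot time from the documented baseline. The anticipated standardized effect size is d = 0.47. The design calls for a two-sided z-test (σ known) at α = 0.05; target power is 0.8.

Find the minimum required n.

For power 0.8 need Φ(δ − z_{0.025}) = 0.8, so δ = z_{0.025} + z_{0.20} = 1.960 + 0.842 = 2.802.
(The Φ(−δ − z_{α/2}) term is vanishingly small for δ > 0 and is dropped in the standard sample-size formula.)
δ = d·√n ⇒ n = (δ/d)² = (2.802 / 0.47)² = 35.53.
Round up to the next whole unit.

n = 36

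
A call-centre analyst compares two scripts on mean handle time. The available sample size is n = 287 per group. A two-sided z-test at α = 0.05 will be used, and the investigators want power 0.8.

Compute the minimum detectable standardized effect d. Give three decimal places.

d ≈ 0.234

Need Φ(δ − 1.960) = 0.8, so δ = 1.960 + 0.842 = 2.802.
(Lower-tail contribution to power is negligible for δ > 0.)
δ = d·√(n/2) ⇒ d = δ/√(n/2) = 2.802/√(287/2) = 0.2339.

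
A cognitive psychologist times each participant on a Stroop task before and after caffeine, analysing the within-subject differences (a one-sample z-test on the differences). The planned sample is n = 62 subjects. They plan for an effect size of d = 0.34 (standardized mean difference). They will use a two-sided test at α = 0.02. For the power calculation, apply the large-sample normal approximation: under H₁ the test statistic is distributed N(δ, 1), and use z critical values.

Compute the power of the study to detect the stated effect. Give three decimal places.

Noncentrality parameter: δ = d·√n = 0.34 × √62 = 2.6772
Critical value for a two-sided test at α = 0.02: z_{α/2} = 2.326.
Power = Φ(δ − 2.326) + Φ(−δ − 2.326) = Φ(0.351) + Φ(-5.004) = 0.6371 + 0.0000 = 0.6371.

Power ≈ 0.637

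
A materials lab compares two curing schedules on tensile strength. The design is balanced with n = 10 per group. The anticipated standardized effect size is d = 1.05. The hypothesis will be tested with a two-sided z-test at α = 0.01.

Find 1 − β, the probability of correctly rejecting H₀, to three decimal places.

Power ≈ 0.410

Noncentrality parameter: δ = d·√(n/2) = 1.05 × √(10/2) = 2.3479
Critical value for a two-sided test at α = 0.01: z_{α/2} = 2.576.
Power = Φ(δ − 2.576) + Φ(−δ − 2.576) = Φ(-0.228) + Φ(-4.924) = 0.4098 + 0.0000 = 0.4098.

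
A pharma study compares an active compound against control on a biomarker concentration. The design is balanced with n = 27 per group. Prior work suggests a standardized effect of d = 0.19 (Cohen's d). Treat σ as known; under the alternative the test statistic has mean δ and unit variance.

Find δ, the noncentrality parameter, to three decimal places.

The noncentrality parameter scales effect size by the design's sample-size factor: δ = d·√(n/2) = 0.19 × √(27/2) = 0.6981

δ ≈ 0.698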